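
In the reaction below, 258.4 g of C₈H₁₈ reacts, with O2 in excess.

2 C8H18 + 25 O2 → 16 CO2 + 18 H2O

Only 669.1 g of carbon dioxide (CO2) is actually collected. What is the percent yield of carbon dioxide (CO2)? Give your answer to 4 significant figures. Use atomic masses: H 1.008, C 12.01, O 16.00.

M(C8H18) = 8(12.01) + 18(1.008) = 114.224 g/mol.
M(CO2) = 12.01 + 2(16.00) = 44.01 g/mol.
n(C8H18) = 258.40 g / 114.224 g/mol = 2.2622 mol.
From the equation the C8H18:CO2 mole ratio is 2:16, so n(CO2) = 2.2622 × 16/2 = 18.098 mol.
Mass of CO2 = 18.098 mol × 44.01 g/mol = 796.48 g.
This is the theoretical yield. Percent yield = 669.1 g / 796.48 g × 100% = 84.007%.

84.01 %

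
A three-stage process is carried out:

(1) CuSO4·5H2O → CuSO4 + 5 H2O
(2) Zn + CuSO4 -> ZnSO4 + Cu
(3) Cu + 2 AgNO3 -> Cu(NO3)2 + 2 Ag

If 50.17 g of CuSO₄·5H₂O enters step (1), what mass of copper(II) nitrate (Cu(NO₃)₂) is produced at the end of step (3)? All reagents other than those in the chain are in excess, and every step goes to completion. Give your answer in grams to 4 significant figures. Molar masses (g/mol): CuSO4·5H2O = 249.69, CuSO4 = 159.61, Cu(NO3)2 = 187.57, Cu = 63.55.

n(CuSO4·5H2O) = 50.17 / 249.69 = 0.20093 mol.
Reaction (1): CuSO4·5H2O→CuSO4 ratio 1:1 ⇒ n(CuSO4) = 0.20093 mol.
Reaction (2): CuSO4→Cu ratio 1:1 ⇒ n(Cu) = 0.20093 mol.
Reaction (3): Cu→Cu(NO3)2 ratio 1:1 ⇒ n(Cu(NO3)2) = 0.20093 mol.
Mass of Cu(NO3)2 = 0.20093 × 187.57 = 37.688 g.

37.69 g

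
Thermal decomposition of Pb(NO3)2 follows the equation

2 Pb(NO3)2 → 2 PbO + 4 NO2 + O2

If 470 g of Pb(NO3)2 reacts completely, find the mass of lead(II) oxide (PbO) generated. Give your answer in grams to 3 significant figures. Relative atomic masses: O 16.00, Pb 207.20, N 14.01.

M(Pb(NO3)2) = 207.20 + 2(14.01) + 6(16.00) = 331.22 g/mol.
M(PbO) = 207.20 + 16.00 = 223.20 g/mol.
n(Pb(NO3)2) = 470.0 g / 331.22 g/mol = 1.419 mol.
From the equation the Pb(NO3)2:PbO mole ratio is 2:2, so n(PbO) = 1.419 × 2/2 = 1.419 mol.
Mass of PbO = 1.419 mol × 223.20 g/mol = 316.7 g.

317 g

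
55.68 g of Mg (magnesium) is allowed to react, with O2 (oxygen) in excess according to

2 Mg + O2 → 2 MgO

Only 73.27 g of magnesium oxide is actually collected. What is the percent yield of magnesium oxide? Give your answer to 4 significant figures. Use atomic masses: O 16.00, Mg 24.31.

79.36 %

M(Mg) = 24.31 g/mol.
M(MgO) = 24.31 + 16.00 = 40.31 g/mol.
n(Mg) = 55.680 g / 24.31 g/mol = 2.2904 mol.
From the equation the Mg:MgO mole ratio is 2:2, so n(MgO) = 2.2904 × 2/2 = 2.2904 mol.
Mass of MgO = 2.2904 mol × 40.31 g/mol = 92.327 g.
This is the theoretical yield. Percent yield = 73.27 g / 92.327 g × 100% = 79.360%.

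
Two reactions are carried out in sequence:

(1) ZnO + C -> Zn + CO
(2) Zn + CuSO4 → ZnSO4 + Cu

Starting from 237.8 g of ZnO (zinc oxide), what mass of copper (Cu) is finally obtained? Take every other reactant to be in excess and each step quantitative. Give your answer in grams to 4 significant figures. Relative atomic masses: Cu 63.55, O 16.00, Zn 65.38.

M(ZnO) = 65.38 + 16.00 = 81.38 g/mol.
M(Cu) = 63.55 g/mol.
n(ZnO) = 237.80 / 81.38 = 2.9221 mol.
Step 1 gives a 1:1 ratio of ZnO to Zn, so n(Zn) = 2.9221 mol.
In step 2 the Zn:Cu ratio is 1:1, so n(Cu) = 2.9221 mol.
Mass of Cu = 2.9221 × 63.55 = 185.70 g.

185.7 g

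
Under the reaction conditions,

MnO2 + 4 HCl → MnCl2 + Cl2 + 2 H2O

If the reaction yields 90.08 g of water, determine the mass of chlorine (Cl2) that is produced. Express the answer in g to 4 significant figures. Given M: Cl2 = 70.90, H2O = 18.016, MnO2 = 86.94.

n(H2O) = 90.080 g / 18.016 g/mol = 5.0000 mol.
From the equation the H2O:Cl2 mole ratio is 2:1, so n(Cl2) = 5.0000 × 1/2 = 2.5000 mol.
Mass of Cl2 = 2.5000 mol × 70.90 g/mol = 177.25 g.

177.2 g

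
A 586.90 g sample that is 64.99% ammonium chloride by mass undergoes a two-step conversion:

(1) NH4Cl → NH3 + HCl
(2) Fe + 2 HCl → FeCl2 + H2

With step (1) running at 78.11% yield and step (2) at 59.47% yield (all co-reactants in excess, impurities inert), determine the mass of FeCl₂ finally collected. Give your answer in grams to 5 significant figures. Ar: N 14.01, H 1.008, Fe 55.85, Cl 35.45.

209.92 g

Pure NH4Cl = 586.90 × 0.6499 = 381.426 g.
M(NH4Cl) = 14.01 + 4(1.008) + 35.45 = 53.492 g/mol.
M(FeCl2) = 55.85 + 2(35.45) = 126.75 g/mol.
n(NH4Cl) = 381.426 / 53.492 = 7.13053 mol.
Step 1 (NH4Cl:HCl = 1:1): theoretical n(HCl) = 7.13053 mol; at 78.11% yield, n(HCl) = 5.56966 mol.
Step 2 (HCl:FeCl2 = 2:1): theoretical n(FeCl2) = 2.78483 mol, so theoretical mass = 2.78483 × 126.75 = 352.977 g.
At 59.47% yield, actual mass of FeCl2 = 352.977 × 0.5947 = 209.915 g.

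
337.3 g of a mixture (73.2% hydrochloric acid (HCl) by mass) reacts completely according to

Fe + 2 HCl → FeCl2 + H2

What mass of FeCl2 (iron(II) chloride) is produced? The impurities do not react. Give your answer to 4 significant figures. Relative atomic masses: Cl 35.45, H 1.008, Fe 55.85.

429.2 g

Mass of pure HCl = 337.3 g × 0.732 = 246.90 g.
M(HCl) = 1.008 + 35.45 = 36.458 g/mol.
M(FeCl2) = 55.85 + 2(35.45) = 126.75 g/mol.
n(HCl) = 246.90 g / 36.458 g/mol = 6.7723 mol.
From the equation the HCl:FeCl2 mole ratio is 2:1, so n(FeCl2) = 6.7723 × 1/2 = 3.3861 mol.
Mass of FeCl2 = 3.3861 mol × 126.75 g/mol = 429.19 g.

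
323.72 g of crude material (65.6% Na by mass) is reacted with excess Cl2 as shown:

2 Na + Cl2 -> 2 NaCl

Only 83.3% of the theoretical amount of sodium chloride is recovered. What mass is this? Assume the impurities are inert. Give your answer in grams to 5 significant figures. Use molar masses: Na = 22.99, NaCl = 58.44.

Pure Na available = 323.72 g × 0.656 = 212.360 g.
n(Na) = 212.360 g / 22.99 g/mol = 9.23707 mol.
From the equation the Na:NaCl mole ratio is 2:2, so n(NaCl) = 9.23707 × 2/2 = 9.23707 mol.
Mass of NaCl = 9.23707 mol × 58.44 g/mol = 539.815 g.
Actual mass collected = 539.815 g × 0.833 = 449.666 g.

449.67 g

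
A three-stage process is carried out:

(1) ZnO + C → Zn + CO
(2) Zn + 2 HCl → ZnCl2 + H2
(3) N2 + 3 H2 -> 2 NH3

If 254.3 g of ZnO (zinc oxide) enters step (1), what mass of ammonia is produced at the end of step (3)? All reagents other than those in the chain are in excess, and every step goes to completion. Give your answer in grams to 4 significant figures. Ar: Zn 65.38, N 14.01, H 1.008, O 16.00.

35.49 g

M(ZnO) = 65.38 + 16.00 = 81.38 g/mol.
M(NH3) = 14.01 + 3(1.008) = 17.034 g/mol.
n(ZnO) = 254.3 / 81.38 = 3.1248 mol.
Reaction (1): ZnO→Zn ratio 1:1 ⇒ n(Zn) = 3.1248 mol.
Reaction (2): Zn→H2 ratio 1:1 ⇒ n(H2) = 3.1248 mol.
Reaction (3): H2→NH3 ratio 3:2 ⇒ n(NH3) = 2.0832 mol.
Mass of NH3 = 2.0832 × 17.034 = 35.486 g.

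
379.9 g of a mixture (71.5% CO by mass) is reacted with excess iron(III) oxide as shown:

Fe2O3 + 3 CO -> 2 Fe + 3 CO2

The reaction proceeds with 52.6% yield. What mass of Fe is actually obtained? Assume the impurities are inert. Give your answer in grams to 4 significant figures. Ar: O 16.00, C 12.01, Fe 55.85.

189.9 g

Pure CO available = 379.9 g × 0.715 = 271.63 g.
M(CO) = 12.01 + 16.00 = 28.01 g/mol.
M(Fe) = 55.85 g/mol.
n(CO) = 271.63 g / 28.01 g/mol = 9.6976 mol.
From the equation the CO:Fe mole ratio is 3:2, so n(Fe) = 9.6976 × 2/3 = 6.4650 mol.
Mass of Fe = 6.4650 mol × 55.85 g/mol = 361.07 g.
Actual mass collected = 361.07 g × 0.526 = 189.92 g.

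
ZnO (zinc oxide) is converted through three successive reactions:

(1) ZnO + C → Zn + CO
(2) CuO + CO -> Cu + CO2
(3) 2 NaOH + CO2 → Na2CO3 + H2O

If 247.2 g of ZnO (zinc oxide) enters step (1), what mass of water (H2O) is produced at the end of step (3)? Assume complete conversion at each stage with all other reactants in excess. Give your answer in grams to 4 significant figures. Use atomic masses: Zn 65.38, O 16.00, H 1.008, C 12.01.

M(ZnO) = 65.38 + 16.00 = 81.38 g/mol.
M(H2O) = 2(1.008) + 16.00 = 18.016 g/mol.
n(ZnO) = 247.2 / 81.38 = 3.0376 mol.
Reaction (1): ZnO→CO ratio 1:1 ⇒ n(CO) = 3.0376 mol.
Reaction (2): CO→CO2 ratio 1:1 ⇒ n(CO2) = 3.0376 mol.
Reaction (3): CO2→H2O ratio 1:1 ⇒ n(H2O) = 3.0376 mol.
Mass of H2O = 3.0376 × 18.016 = 54.725 g.

54.73 g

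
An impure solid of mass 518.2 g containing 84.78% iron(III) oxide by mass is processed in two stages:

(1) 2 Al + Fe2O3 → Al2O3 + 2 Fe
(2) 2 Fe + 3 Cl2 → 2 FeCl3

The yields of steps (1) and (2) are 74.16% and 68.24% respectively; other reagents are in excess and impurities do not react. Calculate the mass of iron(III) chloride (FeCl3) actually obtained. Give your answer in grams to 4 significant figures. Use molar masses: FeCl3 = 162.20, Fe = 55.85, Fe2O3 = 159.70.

Pure Fe2O3 = 518.2 × 0.8478 = 439.33 g.
n(Fe2O3) = 439.33 / 159.70 = 2.7510 mol.
Step 1 (Fe2O3:Fe = 1:2): theoretical n(Fe) = 5.5019 mol; at 74.16% yield, n(Fe) = 4.0802 mol.
Step 2 (Fe:FeCl3 = 2:2): theoretical n(FeCl3) = 4.0802 mol, so theoretical mass = 4.0802 × 162.20 = 661.81 g.
At 68.24% yield, actual mass of FeCl3 = 661.81 × 0.6824 = 451.62 g.

451.6 g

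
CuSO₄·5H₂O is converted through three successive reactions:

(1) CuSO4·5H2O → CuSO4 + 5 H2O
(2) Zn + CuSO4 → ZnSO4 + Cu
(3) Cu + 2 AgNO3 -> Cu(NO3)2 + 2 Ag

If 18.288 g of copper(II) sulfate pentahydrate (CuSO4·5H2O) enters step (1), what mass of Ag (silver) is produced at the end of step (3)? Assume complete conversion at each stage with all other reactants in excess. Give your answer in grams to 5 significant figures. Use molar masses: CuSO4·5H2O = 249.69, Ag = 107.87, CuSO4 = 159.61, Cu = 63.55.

n(CuSO4·5H2O) = 18.288 / 249.69 = 0.0732428 mol.
Reaction (1): CuSO4·5H2O→CuSO4 ratio 1:1 ⇒ n(CuSO4) = 0.0732428 mol.
Reaction (2): CuSO4→Cu ratio 1:1 ⇒ n(Cu) = 0.0732428 mol.
Reaction (3): Cu→Ag ratio 1:2 ⇒ n(Ag) = 0.146486 mol.
Mass of Ag = 0.146486 × 107.87 = 15.8014 g.

15.801 g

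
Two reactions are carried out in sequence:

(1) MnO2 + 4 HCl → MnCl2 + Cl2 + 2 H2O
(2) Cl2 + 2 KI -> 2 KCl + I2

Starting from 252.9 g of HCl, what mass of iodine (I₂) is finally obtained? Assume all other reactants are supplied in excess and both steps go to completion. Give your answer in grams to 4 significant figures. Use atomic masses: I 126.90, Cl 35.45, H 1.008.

440.1 g

M(HCl) = 1.008 + 35.45 = 36.458 g/mol.
M(I2) = 2(126.90) = 253.80 g/mol.
n(HCl) = 252.90 / 36.458 = 6.9367 mol.
Step 1 gives a 4:1 ratio of HCl to Cl2, so n(Cl2) = 1.7342 mol.
In step 2 the Cl2:I2 ratio is 1:1, so n(I2) = 1.7342 mol.
Mass of I2 = 1.7342 × 253.80 = 440.14 g.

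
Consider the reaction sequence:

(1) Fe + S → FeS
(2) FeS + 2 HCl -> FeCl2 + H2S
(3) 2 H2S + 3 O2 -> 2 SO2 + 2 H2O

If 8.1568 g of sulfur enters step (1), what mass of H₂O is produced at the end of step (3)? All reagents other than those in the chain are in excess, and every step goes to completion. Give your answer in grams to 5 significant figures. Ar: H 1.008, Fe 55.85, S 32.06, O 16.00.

4.5837 g

M(S) = 32.06 g/mol.
M(H2O) = 2(1.008) + 16.00 = 18.016 g/mol.
n(S) = 8.1568 / 32.06 = 0.254423 mol.
Reaction (1): S→FeS ratio 1:1 ⇒ n(FeS) = 0.254423 mol.
Reaction (2): FeS→H2S ratio 1:1 ⇒ n(H2S) = 0.254423 mol.
Reaction (3): H2S→H2O ratio 2:2 ⇒ n(H2O) = 0.254423 mol.
Mass of H2O = 0.254423 × 18.016 = 4.58368 g.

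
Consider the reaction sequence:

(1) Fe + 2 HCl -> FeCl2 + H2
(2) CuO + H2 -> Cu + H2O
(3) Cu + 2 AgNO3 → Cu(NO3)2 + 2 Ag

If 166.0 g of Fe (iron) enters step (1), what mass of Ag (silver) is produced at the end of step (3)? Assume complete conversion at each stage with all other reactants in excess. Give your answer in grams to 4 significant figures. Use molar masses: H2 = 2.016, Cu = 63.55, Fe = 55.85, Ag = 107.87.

n(Fe) = 166.0 / 55.85 = 2.9722 mol.
Reaction (1): Fe→H2 ratio 1:1 ⇒ n(H2) = 2.9722 mol.
Reaction (2): H2→Cu ratio 1:1 ⇒ n(Cu) = 2.9722 mol.
Reaction (3): Cu→Ag ratio 1:2 ⇒ n(Ag) = 5.9445 mol.
Mass of Ag = 5.9445 × 107.87 = 641.23 g.

641.2 g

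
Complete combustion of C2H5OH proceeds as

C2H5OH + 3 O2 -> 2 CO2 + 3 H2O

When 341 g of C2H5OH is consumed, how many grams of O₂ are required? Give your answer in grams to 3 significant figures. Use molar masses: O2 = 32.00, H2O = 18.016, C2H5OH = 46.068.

711 g

n(C2H5OH) = 341.0 g / 46.068 g/mol = 7.402 mol.
From the equation the C2H5OH:O2 mole ratio is 1:3, so n(O2) = 7.402 × 3/1 = 22.21 mol.
Mass of O2 = 22.21 mol × 32.00 g/mol = 710.6 g.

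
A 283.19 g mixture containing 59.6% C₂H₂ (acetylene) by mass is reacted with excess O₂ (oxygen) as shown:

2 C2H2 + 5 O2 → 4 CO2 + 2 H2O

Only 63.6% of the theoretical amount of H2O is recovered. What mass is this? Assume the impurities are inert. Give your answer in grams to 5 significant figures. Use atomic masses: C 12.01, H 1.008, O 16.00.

Pure C2H2 available = 283.19 g × 0.596 = 168.781 g.
M(C2H2) = 2(12.01) + 2(1.008) = 26.036 g/mol.
M(H2O) = 2(1.008) + 16.00 = 18.016 g/mol.
n(C2H2) = 168.781 g / 26.036 g/mol = 6.48261 mol.
From the equation the C2H2:H2O mole ratio is 2:2, so n(H2O) = 6.48261 × 2/2 = 6.48261 mol.
Mass of H2O = 6.48261 mol × 18.016 g/mol = 116.791 g.
Actual mass collected = 116.791 g × 0.636 = 74.2789 g.

74.279 g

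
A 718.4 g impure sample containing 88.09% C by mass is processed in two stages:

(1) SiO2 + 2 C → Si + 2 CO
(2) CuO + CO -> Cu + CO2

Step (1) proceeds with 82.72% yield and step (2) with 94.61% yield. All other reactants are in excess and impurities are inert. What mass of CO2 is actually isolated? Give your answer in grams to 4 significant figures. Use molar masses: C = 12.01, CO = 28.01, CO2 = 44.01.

Pure C = 718.4 × 0.8809 = 632.84 g.
n(C) = 632.84 / 12.01 = 52.693 mol.
Step 1 (C:CO = 2:2): theoretical n(CO) = 52.693 mol; at 82.72% yield, n(CO) = 43.587 mol.
Step 2 (CO:CO2 = 1:1): theoretical n(CO2) = 43.587 mol, so theoretical mass = 43.587 × 44.01 = 1918.3 g.
At 94.61% yield, actual mass of CO2 = 1918.3 × 0.9461 = 1814.9 g.

1815 g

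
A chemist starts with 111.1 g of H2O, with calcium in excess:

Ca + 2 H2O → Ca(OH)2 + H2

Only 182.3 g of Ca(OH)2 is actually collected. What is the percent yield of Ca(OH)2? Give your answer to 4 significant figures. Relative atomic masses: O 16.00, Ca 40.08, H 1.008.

79.79 %

M(H2O) = 2(1.008) + 16.00 = 18.016 g/mol.
M(Ca(OH)2) = 40.08 + 2(16.00) + 2(1.008) = 74.096 g/mol.
n(H2O) = 111.10 g / 18.016 g/mol = 6.1667 mol.
From the equation the H2O:Ca(OH)2 mole ratio is 2:1, so n(Ca(OH)2) = 6.1667 × 1/2 = 3.0834 mol.
Mass of Ca(OH)2 = 3.0834 mol × 74.096 g/mol = 228.47 g.
This is the theoretical yield. Percent yield = 182.3 g / 228.47 g × 100% = 79.793%.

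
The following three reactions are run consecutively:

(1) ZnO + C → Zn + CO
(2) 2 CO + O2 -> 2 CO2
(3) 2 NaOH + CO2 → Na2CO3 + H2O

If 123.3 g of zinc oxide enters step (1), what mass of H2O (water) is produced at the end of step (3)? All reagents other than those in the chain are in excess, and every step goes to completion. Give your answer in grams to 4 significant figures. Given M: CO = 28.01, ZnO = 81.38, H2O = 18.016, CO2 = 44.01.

n(ZnO) = 123.3 / 81.38 = 1.5151 mol.
Reaction (1): ZnO→CO ratio 1:1 ⇒ n(CO) = 1.5151 mol.
Reaction (2): CO→CO2 ratio 2:2 ⇒ n(CO2) = 1.5151 mol.
Reaction (3): CO2→H2O ratio 1:1 ⇒ n(H2O) = 1.5151 mol.
Mass of H2O = 1.5151 × 18.016 = 27.296 g.

27.30 g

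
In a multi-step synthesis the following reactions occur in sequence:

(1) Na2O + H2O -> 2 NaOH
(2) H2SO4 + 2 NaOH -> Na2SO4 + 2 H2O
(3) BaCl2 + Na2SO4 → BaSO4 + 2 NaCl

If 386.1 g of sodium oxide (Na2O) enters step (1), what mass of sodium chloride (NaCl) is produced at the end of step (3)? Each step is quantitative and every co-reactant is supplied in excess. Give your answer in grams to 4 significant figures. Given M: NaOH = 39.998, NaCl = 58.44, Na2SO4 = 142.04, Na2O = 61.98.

728.1 g

n(Na2O) = 386.1 / 61.98 = 6.2294 mol.
Reaction (1): Na2O→NaOH ratio 1:2 ⇒ n(NaOH) = 12.459 mol.
Reaction (2): NaOH→Na2SO4 ratio 2:1 ⇒ n(Na2SO4) = 6.2294 mol.
Reaction (3): Na2SO4→NaCl ratio 1:2 ⇒ n(NaCl) = 12.459 mol.
Mass of NaCl = 12.459 × 58.44 = 728.10 g.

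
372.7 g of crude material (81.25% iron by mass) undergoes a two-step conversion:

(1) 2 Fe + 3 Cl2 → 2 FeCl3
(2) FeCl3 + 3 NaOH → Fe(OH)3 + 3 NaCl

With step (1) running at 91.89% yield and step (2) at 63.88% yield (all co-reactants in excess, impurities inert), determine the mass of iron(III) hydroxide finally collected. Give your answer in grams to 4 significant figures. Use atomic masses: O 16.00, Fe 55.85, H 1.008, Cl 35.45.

340.1 g

Pure Fe = 372.7 × 0.8125 = 302.82 g.
M(Fe) = 55.85 g/mol.
M(Fe(OH)3) = 55.85 + 3(16.00) + 3(1.008) = 106.874 g/mol.
n(Fe) = 302.82 / 55.85 = 5.4220 mol.
Step 1 (Fe:FeCl3 = 2:2): theoretical n(FeCl3) = 5.4220 mol; at 91.89% yield, n(FeCl3) = 4.9823 mol.
Step 2 (FeCl3:Fe(OH)3 = 1:1): theoretical n(Fe(OH)3) = 4.9823 mol, so theoretical mass = 4.9823 × 106.874 = 532.48 g.
At 63.88% yield, actual mass of Fe(OH)3 = 532.48 × 0.6388 = 340.15 g.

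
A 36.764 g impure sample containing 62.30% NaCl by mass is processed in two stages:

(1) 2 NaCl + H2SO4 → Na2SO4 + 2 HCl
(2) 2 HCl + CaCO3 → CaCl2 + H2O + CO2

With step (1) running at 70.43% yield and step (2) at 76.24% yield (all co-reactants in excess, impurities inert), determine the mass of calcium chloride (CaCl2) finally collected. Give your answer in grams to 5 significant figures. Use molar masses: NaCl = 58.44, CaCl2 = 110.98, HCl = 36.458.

11.678 g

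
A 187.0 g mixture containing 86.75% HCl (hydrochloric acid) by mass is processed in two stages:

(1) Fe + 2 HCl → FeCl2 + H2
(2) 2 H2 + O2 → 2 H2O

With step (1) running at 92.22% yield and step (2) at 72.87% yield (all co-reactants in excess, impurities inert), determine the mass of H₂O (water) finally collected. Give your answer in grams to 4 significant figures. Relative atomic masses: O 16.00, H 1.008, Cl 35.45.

26.94 g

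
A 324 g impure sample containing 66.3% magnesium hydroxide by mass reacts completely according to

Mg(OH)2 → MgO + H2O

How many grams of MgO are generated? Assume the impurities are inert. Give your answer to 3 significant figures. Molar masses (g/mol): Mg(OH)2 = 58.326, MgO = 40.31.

148 g

Mass of pure Mg(OH)2 = 324 g × 0.663 = 214.8 g.
n(Mg(OH)2) = 214.8 g / 58.326 g/mol = 3.683 mol.
From the equation the Mg(OH)2:MgO mole ratio is 1:1, so n(MgO) = 3.683 × 1/1 = 3.683 mol.
Mass of MgO = 3.683 mol × 40.31 g/mol = 148.5 g.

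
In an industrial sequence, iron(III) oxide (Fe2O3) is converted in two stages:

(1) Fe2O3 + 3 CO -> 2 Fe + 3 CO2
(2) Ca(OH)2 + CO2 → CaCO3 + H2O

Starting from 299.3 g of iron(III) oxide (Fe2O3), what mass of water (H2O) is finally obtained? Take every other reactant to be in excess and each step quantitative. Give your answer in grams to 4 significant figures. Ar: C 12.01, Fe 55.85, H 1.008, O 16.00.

101.3 g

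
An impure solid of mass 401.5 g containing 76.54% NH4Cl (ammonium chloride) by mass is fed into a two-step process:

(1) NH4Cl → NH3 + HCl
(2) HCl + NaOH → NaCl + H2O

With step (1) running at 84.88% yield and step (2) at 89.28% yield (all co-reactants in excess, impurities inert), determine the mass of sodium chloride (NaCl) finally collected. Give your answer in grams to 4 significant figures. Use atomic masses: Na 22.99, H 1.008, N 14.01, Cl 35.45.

254.4 g

Pure NH4Cl = 401.5 × 0.7654 = 307.31 g.
M(NH4Cl) = 14.01 + 4(1.008) + 35.45 = 53.492 g/mol.
M(NaCl) = 22.99 + 35.45 = 58.44 g/mol.
n(NH4Cl) = 307.31 / 53.492 = 5.7449 mol.
Step 1 (NH4Cl:HCl = 1:1): theoretical n(HCl) = 5.7449 mol; at 84.88% yield, n(HCl) = 4.8763 mol.
Step 2 (HCl:NaCl = 1:1): theoretical n(NaCl) = 4.8763 mol, so theoretical mass = 4.8763 × 58.44 = 284.97 g.
At 89.28% yield, actual mass of NaCl = 284.97 × 0.8928 = 254.42 g.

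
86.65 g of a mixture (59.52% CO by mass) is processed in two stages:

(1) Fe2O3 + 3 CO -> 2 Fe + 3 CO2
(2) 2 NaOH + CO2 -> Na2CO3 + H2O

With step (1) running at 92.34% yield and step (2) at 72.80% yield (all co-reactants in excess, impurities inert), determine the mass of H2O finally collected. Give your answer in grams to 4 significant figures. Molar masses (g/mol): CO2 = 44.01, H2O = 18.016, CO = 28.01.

22.30 g

Pure CO = 86.65 × 0.5952 = 51.574 g.
n(CO) = 51.574 / 28.01 = 1.8413 mol.
Step 1 (CO:CO2 = 3:3): theoretical n(CO2) = 1.8413 mol; at 92.34% yield, n(CO2) = 1.7002 mol.
Step 2 (CO2:H2O = 1:1): theoretical n(H2O) = 1.7002 mol, so theoretical mass = 1.7002 × 18.016 = 30.631 g.
At 72.80% yield, actual mass of H2O = 30.631 × 0.7280 = 22.300 g.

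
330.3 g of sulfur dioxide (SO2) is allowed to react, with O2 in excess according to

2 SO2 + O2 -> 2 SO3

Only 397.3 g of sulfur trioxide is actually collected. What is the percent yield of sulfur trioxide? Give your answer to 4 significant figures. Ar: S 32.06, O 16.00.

M(SO2) = 32.06 + 2(16.00) = 64.06 g/mol.
M(SO3) = 32.06 + 3(16.00) = 80.06 g/mol.
n(SO2) = 330.30 g / 64.06 g/mol = 5.1561 mol.
From the equation the SO2:SO3 mole ratio is 2:2, so n(SO3) = 5.1561 × 2/2 = 5.1561 mol.
Mass of SO3 = 5.1561 mol × 80.06 g/mol = 412.80 g.
This is the theoretical yield. Percent yield = 397.3 g / 412.80 g × 100% = 96.246%.

96.25 %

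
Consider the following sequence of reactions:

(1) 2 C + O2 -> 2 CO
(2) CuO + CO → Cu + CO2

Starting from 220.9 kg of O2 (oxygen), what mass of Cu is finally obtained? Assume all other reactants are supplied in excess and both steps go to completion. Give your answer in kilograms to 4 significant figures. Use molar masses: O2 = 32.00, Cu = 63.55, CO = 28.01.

877.4 kg

220.9 kg = 220900 g.
n(O2) = 220900 / 32.00 = 6903.1 mol.
Step 1 gives a 1:2 ratio of O2 to CO, so n(CO) = 13806 mol.
In step 2 the CO:Cu ratio is 1:1, so n(Cu) = 13806 mol.
Mass of Cu = 13806 × 63.55 = 877390 g = 877.4 kg.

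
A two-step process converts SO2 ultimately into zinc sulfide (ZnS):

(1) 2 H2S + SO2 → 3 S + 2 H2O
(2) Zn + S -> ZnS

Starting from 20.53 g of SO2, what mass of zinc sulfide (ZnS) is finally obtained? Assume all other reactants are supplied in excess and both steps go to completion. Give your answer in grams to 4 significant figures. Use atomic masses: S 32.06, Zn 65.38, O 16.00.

93.68 g

M(SO2) = 32.06 + 2(16.00) = 64.06 g/mol.
M(ZnS) = 65.38 + 32.06 = 97.44 g/mol.
n(SO2) = 20.530 / 64.06 = 0.32048 mol.
Step 1 gives a 1:3 ratio of SO2 to S, so n(S) = 0.96144 mol.
In step 2 the S:ZnS ratio is 1:1, so n(ZnS) = 0.96144 mol.
Mass of ZnS = 0.96144 × 97.44 = 93.683 g.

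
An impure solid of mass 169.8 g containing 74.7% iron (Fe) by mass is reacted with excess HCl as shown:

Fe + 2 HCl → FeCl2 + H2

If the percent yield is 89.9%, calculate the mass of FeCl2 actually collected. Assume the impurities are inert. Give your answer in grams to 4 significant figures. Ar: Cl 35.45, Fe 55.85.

258.8 g

Pure Fe available = 169.8 g × 0.747 = 126.84 g.
M(Fe) = 55.85 g/mol.
M(FeCl2) = 55.85 + 2(35.45) = 126.75 g/mol.
n(Fe) = 126.84 g / 55.85 g/mol = 2.2711 mol.
From the equation the Fe:FeCl2 mole ratio is 1:1, so n(FeCl2) = 2.2711 × 1/1 = 2.2711 mol.
Mass of FeCl2 = 2.2711 mol × 126.75 g/mol = 287.86 g.
Actual mass collected = 287.86 g × 0.899 = 258.79 g.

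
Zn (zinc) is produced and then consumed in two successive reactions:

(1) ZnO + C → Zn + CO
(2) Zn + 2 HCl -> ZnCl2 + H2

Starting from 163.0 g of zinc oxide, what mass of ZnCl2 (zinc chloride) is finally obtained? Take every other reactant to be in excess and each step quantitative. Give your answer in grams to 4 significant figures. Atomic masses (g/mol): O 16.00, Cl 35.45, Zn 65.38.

M(ZnO) = 65.38 + 16.00 = 81.38 g/mol.
M(ZnCl2) = 65.38 + 2(35.45) = 136.28 g/mol.
n(ZnO) = 163.00 / 81.38 = 2.0029 mol.
Step 1 gives a 1:1 ratio of ZnO to Zn, so n(Zn) = 2.0029 mol.
In step 2 the Zn:ZnCl2 ratio is 1:1, so n(ZnCl2) = 2.0029 mol.
Mass of ZnCl2 = 2.0029 × 136.28 = 272.96 g.

273.0 g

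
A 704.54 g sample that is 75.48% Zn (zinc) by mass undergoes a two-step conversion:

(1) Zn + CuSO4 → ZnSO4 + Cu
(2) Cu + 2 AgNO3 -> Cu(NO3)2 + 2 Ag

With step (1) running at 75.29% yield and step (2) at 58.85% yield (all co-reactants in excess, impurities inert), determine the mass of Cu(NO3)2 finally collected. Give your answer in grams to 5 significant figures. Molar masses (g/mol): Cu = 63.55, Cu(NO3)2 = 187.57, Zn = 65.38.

675.99 g

Pure Zn = 704.54 × 0.7548 = 531.787 g.
n(Zn) = 531.787 / 65.38 = 8.13378 mol.
Step 1 (Zn:Cu = 1:1): theoretical n(Cu) = 8.13378 mol; at 75.29% yield, n(Cu) = 6.12393 mol.
Step 2 (Cu:Cu(NO3)2 = 1:1): theoretical n(Cu(NO3)2) = 6.12393 mol, so theoretical mass = 6.12393 × 187.57 = 1148.66 g.
At 58.85% yield, actual mass of Cu(NO3)2 = 1148.66 × 0.5885 = 675.989 g.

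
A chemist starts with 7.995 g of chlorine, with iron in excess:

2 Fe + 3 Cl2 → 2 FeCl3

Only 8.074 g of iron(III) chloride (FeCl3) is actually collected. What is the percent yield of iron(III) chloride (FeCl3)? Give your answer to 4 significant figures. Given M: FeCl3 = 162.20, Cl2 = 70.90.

66.22 %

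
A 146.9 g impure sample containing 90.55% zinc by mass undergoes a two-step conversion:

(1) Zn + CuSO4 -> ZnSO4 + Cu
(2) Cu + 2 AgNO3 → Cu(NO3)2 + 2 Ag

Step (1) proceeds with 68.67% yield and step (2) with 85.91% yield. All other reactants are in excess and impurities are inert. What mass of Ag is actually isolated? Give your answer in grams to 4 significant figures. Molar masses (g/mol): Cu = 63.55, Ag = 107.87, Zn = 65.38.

258.9 g

Pure Zn = 146.9 × 0.9055 = 133.02 g.
n(Zn) = 133.02 / 65.38 = 2.0345 mol.
Step 1 (Zn:Cu = 1:1): theoretical n(Cu) = 2.0345 mol; at 68.67% yield, n(Cu) = 1.3971 mol.
Step 2 (Cu:Ag = 1:2): theoretical n(Ag) = 2.7942 mol, so theoretical mass = 2.7942 × 107.87 = 301.41 g.
At 85.91% yield, actual mass of Ag = 301.41 × 0.8591 = 258.94 g.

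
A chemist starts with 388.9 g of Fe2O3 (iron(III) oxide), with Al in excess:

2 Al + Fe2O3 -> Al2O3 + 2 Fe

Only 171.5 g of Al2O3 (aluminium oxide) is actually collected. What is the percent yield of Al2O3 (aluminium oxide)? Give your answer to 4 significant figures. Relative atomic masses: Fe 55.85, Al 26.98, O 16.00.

M(Fe2O3) = 2(55.85) + 3(16.00) = 159.70 g/mol.
M(Al2O3) = 2(26.98) + 3(16.00) = 101.96 g/mol.
n(Fe2O3) = 388.90 g / 159.70 g/mol = 2.4352 mol.
From the equation the Fe2O3:Al2O3 mole ratio is 1:1, so n(Al2O3) = 2.4352 × 1/1 = 2.4352 mol.
Mass of Al2O3 = 2.4352 mol × 101.96 g/mol = 248.29 g.
This is the theoretical yield. Percent yield = 171.5 g / 248.29 g × 100% = 69.072%.

69.07 %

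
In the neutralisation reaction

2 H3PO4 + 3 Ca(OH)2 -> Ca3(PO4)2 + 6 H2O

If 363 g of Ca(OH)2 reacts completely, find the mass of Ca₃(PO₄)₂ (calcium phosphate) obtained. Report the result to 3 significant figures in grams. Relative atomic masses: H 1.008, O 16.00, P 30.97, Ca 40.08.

507 g

M(Ca(OH)2) = 40.08 + 2(16.00) + 2(1.008) = 74.096 g/mol.
M(Ca3(PO4)2) = 3(40.08) + 2(30.97) + 8(16.00) = 310.18 g/mol.
n(Ca(OH)2) = 363.0 g / 74.096 g/mol = 4.899 mol.
From the equation the Ca(OH)2:Ca3(PO4)2 mole ratio is 3:1, so n(Ca3(PO4)2) = 4.899 × 1/3 = 1.633 mol.
Mass of Ca3(PO4)2 = 1.633 mol × 310.18 g/mol = 506.5 g.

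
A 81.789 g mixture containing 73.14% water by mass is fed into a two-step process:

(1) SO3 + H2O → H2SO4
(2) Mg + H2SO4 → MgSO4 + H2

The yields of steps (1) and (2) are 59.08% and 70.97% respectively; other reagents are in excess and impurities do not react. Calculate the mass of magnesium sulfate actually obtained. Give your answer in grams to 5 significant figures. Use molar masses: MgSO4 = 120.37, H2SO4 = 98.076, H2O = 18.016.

167.58 g

Pure H2O = 81.789 × 0.7314 = 59.8205 g.
n(H2O) = 59.8205 / 18.016 = 3.32041 mol.
Step 1 (H2O:H2SO4 = 1:1): theoretical n(H2SO4) = 3.32041 mol; at 59.08% yield, n(H2SO4) = 1.96170 mol.
Step 2 (H2SO4:MgSO4 = 1:1): theoretical n(MgSO4) = 1.96170 mol, so theoretical mass = 1.96170 × 120.37 = 236.129 g.
At 70.97% yield, actual mass of MgSO4 = 236.129 × 0.7097 = 167.581 g.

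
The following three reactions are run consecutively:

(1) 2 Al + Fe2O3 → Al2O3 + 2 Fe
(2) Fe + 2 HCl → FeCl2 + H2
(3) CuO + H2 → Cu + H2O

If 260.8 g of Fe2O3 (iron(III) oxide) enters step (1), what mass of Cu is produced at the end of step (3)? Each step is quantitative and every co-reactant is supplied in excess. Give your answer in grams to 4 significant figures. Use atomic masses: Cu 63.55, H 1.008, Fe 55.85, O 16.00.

M(Fe2O3) = 2(55.85) + 3(16.00) = 159.70 g/mol.
M(Cu) = 63.55 g/mol.
n(Fe2O3) = 260.8 / 159.70 = 1.6331 mol.
Reaction (1): Fe2O3→Fe ratio 1:2 ⇒ n(Fe) = 3.2661 mol.
Reaction (2): Fe→H2 ratio 1:1 ⇒ n(H2) = 3.2661 mol.
Reaction (3): H2→Cu ratio 1:1 ⇒ n(Cu) = 3.2661 mol.
Mass of Cu = 3.2661 × 63.55 = 207.56 g.

207.6 g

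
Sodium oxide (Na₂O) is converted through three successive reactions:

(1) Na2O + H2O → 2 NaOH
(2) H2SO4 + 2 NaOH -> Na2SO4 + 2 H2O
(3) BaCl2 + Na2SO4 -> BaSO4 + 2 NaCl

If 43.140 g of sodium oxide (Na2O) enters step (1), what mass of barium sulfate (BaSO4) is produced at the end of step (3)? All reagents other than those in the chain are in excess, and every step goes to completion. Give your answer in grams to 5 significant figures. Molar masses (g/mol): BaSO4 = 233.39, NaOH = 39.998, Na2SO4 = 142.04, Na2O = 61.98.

162.45 g

n(Na2O) = 43.140 / 61.98 = 0.696031 mol.
Reaction (1): Na2O→NaOH ratio 1:2 ⇒ n(NaOH) = 1.39206 mol.
Reaction (2): NaOH→Na2SO4 ratio 2:1 ⇒ n(Na2SO4) = 0.696031 mol.
Reaction (3): Na2SO4→BaSO4 ratio 1:1 ⇒ n(BaSO4) = 0.696031 mol.
Mass of BaSO4 = 0.696031 × 233.39 = 162.447 g.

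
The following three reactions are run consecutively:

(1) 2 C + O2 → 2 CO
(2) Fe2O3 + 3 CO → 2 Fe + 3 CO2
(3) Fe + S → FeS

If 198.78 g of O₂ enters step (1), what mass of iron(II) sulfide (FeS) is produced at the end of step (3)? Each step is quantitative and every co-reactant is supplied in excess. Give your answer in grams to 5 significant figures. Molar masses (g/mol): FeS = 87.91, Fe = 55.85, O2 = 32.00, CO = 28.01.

n(O2) = 198.78 / 32.00 = 6.21188 mol.
Reaction (1): O2→CO ratio 1:2 ⇒ n(CO) = 12.4238 mol.
Reaction (2): CO→Fe ratio 3:2 ⇒ n(Fe) = 8.28250 mol.
Reaction (3): Fe→FeS ratio 1:1 ⇒ n(FeS) = 8.28250 mol.
Mass of FeS = 8.28250 × 87.91 = 728.115 g.

728.11 g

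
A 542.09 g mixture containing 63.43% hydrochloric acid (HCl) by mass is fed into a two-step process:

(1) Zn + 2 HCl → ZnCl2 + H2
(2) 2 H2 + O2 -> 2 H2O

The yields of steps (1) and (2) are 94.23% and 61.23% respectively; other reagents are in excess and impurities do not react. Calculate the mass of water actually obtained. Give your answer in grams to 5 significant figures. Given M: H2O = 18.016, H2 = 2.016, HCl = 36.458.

Pure HCl = 542.09 × 0.6343 = 343.848 g.
n(HCl) = 343.848 / 36.458 = 9.43134 mol.
Step 1 (HCl:H2 = 2:1): theoretical n(H2) = 4.71567 mol; at 94.23% yield, n(H2) = 4.44357 mol.
Step 2 (H2:H2O = 2:2): theoretical n(H2O) = 4.44357 mol, so theoretical mass = 4.44357 × 18.016 = 80.0554 g.
At 61.23% yield, actual mass of H2O = 80.0554 × 0.6123 = 49.0179 g.

49.018 g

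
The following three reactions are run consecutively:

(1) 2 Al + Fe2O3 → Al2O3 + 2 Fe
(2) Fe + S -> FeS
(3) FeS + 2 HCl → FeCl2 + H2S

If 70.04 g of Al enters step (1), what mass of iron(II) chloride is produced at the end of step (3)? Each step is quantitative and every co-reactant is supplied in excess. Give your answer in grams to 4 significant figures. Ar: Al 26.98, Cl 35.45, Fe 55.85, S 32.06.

M(Al) = 26.98 g/mol.
M(FeCl2) = 55.85 + 2(35.45) = 126.75 g/mol.
n(Al) = 70.04 / 26.98 = 2.5960 mol.
Reaction (1): Al→Fe ratio 2:2 ⇒ n(Fe) = 2.5960 mol.
Reaction (2): Fe→FeS ratio 1:1 ⇒ n(FeS) = 2.5960 mol.
Reaction (3): FeS→FeCl2 ratio 1:1 ⇒ n(FeCl2) = 2.5960 mol.
Mass of FeCl2 = 2.5960 × 126.75 = 329.04 g.

329.0 g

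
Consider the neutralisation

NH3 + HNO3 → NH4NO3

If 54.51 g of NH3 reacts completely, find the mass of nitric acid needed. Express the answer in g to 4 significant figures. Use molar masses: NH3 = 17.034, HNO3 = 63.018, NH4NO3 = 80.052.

201.7 g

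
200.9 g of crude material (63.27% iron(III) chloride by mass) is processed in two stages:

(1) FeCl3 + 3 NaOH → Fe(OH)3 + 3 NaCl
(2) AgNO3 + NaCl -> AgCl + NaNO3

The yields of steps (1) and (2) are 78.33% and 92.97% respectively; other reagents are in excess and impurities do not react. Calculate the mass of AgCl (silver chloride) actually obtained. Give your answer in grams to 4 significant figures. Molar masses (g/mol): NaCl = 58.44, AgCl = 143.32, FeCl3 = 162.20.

Pure FeCl3 = 200.9 × 0.6327 = 127.11 g.
n(FeCl3) = 127.11 / 162.20 = 0.78366 mol.
Step 1 (FeCl3:NaCl = 1:3): theoretical n(NaCl) = 2.3510 mol; at 78.33% yield, n(NaCl) = 1.8415 mol.
Step 2 (NaCl:AgCl = 1:1): theoretical n(AgCl) = 1.8415 mol, so theoretical mass = 1.8415 × 143.32 = 263.93 g.
At 92.97% yield, actual mass of AgCl = 263.93 × 0.9297 = 245.37 g.

245.4 g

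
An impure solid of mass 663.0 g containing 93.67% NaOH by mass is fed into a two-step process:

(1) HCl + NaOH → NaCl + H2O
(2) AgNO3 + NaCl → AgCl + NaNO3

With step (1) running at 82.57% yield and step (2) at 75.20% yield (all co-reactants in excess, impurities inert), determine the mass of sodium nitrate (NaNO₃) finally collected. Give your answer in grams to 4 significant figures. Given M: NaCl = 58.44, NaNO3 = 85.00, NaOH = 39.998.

Pure NaOH = 663.0 × 0.9367 = 621.03 g.
n(NaOH) = 621.03 / 39.998 = 15.527 mol.
Step 1 (NaOH:NaCl = 1:1): theoretical n(NaCl) = 15.527 mol; at 82.57% yield, n(NaCl) = 12.820 mol.
Step 2 (NaCl:NaNO3 = 1:1): theoretical n(NaNO3) = 12.820 mol, so theoretical mass = 12.820 × 85.00 = 1089.7 g.
At 75.20% yield, actual mass of NaNO3 = 1089.7 × 0.7520 = 819.47 g.

819.5 g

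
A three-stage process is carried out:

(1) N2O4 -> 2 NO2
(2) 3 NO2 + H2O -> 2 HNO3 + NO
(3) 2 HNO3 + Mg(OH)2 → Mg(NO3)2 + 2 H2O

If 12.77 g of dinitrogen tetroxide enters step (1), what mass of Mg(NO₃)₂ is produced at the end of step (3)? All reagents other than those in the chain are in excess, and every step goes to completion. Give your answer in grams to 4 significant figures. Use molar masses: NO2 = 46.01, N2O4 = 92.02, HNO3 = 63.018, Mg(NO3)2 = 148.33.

13.72 g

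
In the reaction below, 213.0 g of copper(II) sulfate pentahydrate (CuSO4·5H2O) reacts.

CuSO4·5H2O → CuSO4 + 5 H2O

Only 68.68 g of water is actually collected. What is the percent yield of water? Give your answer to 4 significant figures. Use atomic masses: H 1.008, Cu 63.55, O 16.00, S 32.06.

89.38 %

M(CuSO4·5H2O) = 63.55 + 32.06 + 9(16.00) + 10(1.008) = 249.69 g/mol.
M(H2O) = 2(1.008) + 16.00 = 18.016 g/mol.
n(CuSO4·5H2O) = 213.00 g / 249.69 g/mol = 0.85306 mol.
From the equation the CuSO4·5H2O:H2O mole ratio is 1:5, so n(H2O) = 0.85306 × 5/1 = 4.2653 mol.
Mass of H2O = 4.2653 mol × 18.016 g/mol = 76.843 g.
This is the theoretical yield. Percent yield = 68.68 g / 76.843 g × 100% = 89.377%.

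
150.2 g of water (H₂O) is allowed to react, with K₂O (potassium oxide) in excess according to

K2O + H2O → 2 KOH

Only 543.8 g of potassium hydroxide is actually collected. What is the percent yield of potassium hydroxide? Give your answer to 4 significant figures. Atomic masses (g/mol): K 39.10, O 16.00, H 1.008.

M(H2O) = 2(1.008) + 16.00 = 18.016 g/mol.
M(KOH) = 39.10 + 16.00 + 1.008 = 56.108 g/mol.
n(H2O) = 150.20 g / 18.016 g/mol = 8.3370 mol.
From the equation the H2O:KOH mole ratio is 1:2, so n(KOH) = 8.3370 × 2/1 = 16.674 mol.
Mass of KOH = 16.674 mol × 56.108 g/mol = 935.55 g.
This is the theoretical yield. Percent yield = 543.8 g / 935.55 g × 100% = 58.126%.

58.13 %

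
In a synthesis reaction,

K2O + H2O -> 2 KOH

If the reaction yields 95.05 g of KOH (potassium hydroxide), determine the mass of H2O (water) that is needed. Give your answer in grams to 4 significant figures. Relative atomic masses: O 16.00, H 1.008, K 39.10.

15.26 g

M(KOH) = 39.10 + 16.00 + 1.008 = 56.108 g/mol.
M(H2O) = 2(1.008) + 16.00 = 18.016 g/mol.
n(KOH) = 95.050 g / 56.108 g/mol = 1.6941 mol.
From the equation the KOH:H2O mole ratio is 2:1, so n(H2O) = 1.6941 × 1/2 = 0.84703 mol.
Mass of H2O = 0.84703 mol × 18.016 g/mol = 15.260 g.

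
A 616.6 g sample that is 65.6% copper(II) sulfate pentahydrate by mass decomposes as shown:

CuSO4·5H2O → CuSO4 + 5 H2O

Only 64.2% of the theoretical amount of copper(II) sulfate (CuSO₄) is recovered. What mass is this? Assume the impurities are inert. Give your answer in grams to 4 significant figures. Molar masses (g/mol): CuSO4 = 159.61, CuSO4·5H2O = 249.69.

166.0 g

Pure CuSO4·5H2O available = 616.6 g × 0.656 = 404.49 g.
n(CuSO4·5H2O) = 404.49 g / 249.69 g/mol = 1.6200 mol.
From the equation the CuSO4·5H2O:CuSO4 mole ratio is 1:1, so n(CuSO4) = 1.6200 × 1/1 = 1.6200 mol.
Mass of CuSO4 = 1.6200 mol × 159.61 g/mol = 258.56 g.
Actual mass collected = 258.56 g × 0.642 = 166.00 g.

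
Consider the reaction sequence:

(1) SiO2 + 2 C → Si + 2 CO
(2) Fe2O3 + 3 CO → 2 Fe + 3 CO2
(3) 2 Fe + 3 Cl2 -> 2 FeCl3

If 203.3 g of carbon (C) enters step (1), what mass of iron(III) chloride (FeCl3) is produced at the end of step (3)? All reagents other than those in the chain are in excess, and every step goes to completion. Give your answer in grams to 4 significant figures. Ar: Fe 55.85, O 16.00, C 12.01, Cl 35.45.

1830 g

M(C) = 12.01 g/mol.
M(FeCl3) = 55.85 + 3(35.45) = 162.20 g/mol.
n(C) = 203.3 / 12.01 = 16.928 mol.
Reaction (1): C→CO ratio 2:2 ⇒ n(CO) = 16.928 mol.
Reaction (2): CO→Fe ratio 3:2 ⇒ n(Fe) = 11.285 mol.
Reaction (3): Fe→FeCl3 ratio 2:2 ⇒ n(FeCl3) = 11.285 mol.
Mass of FeCl3 = 11.285 × 162.20 = 1830.4 g.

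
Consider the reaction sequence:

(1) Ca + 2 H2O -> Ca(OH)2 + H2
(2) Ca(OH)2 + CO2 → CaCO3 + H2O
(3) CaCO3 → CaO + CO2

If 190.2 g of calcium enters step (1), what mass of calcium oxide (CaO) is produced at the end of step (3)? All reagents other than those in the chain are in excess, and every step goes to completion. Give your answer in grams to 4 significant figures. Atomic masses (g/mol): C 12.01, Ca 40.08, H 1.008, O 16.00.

M(Ca) = 40.08 g/mol.
M(CaO) = 40.08 + 16.00 = 56.08 g/mol.
n(Ca) = 190.2 / 40.08 = 4.7455 mol.
Reaction (1): Ca→Ca(OH)2 ratio 1:1 ⇒ n(Ca(OH)2) = 4.7455 mol.
Reaction (2): Ca(OH)2→CaCO3 ratio 1:1 ⇒ n(CaCO3) = 4.7455 mol.
Reaction (3): CaCO3→CaO ratio 1:1 ⇒ n(CaO) = 4.7455 mol.
Mass of CaO = 4.7455 × 56.08 = 266.13 g.

266.1 g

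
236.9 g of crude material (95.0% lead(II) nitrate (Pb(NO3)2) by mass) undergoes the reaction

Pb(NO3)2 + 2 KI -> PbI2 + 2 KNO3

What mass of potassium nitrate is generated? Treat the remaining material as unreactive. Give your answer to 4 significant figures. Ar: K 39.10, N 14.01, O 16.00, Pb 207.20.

Mass of pure Pb(NO3)2 = 236.9 g × 0.950 = 225.06 g.
M(Pb(NO3)2) = 207.20 + 2(14.01) + 6(16.00) = 331.22 g/mol.
M(KNO3) = 39.10 + 14.01 + 3(16.00) = 101.11 g/mol.
n(Pb(NO3)2) = 225.06 g / 331.22 g/mol = 0.67947 mol.
From the equation the Pb(NO3)2:KNO3 mole ratio is 1:2, so n(KNO3) = 0.67947 × 2/1 = 1.3589 mol.
Mass of KNO3 = 1.3589 mol × 101.11 g/mol = 137.40 g.

137.4 g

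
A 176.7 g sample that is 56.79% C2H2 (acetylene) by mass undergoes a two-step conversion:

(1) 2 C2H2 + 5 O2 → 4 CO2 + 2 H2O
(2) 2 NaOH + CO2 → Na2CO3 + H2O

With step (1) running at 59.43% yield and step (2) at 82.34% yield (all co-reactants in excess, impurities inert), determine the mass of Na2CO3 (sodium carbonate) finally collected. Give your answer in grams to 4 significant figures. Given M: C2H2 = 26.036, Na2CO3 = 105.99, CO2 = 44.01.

399.8 g

Pure C2H2 = 176.7 × 0.5679 = 100.35 g.
n(C2H2) = 100.35 / 26.036 = 3.8542 mol.
Step 1 (C2H2:CO2 = 2:4): theoretical n(CO2) = 7.7084 mol; at 59.43% yield, n(CO2) = 4.5811 mol.
Step 2 (CO2:Na2CO3 = 1:1): theoretical n(Na2CO3) = 4.5811 mol, so theoretical mass = 4.5811 × 105.99 = 485.55 g.
At 82.34% yield, actual mass of Na2CO3 = 485.55 × 0.8234 = 399.80 g.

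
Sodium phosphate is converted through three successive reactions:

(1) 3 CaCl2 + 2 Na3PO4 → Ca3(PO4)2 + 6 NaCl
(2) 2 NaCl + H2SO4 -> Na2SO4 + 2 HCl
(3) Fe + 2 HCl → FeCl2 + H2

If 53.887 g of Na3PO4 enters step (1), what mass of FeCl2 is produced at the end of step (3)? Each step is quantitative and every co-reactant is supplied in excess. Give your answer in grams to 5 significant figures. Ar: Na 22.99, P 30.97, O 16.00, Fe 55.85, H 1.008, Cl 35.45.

M(Na3PO4) = 3(22.99) + 30.97 + 4(16.00) = 163.94 g/mol.
M(FeCl2) = 55.85 + 2(35.45) = 126.75 g/mol.
n(Na3PO4) = 53.887 / 163.94 = 0.328700 mol.
Reaction (1): Na3PO4→NaCl ratio 2:6 ⇒ n(NaCl) = 0.986099 mol.
Reaction (2): NaCl→HCl ratio 2:2 ⇒ n(HCl) = 0.986099 mol.
Reaction (3): HCl→FeCl2 ratio 2:1 ⇒ n(FeCl2) = 0.493049 mol.
Mass of FeCl2 = 0.493049 × 126.75 = 62.4940 g.

62.494 g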